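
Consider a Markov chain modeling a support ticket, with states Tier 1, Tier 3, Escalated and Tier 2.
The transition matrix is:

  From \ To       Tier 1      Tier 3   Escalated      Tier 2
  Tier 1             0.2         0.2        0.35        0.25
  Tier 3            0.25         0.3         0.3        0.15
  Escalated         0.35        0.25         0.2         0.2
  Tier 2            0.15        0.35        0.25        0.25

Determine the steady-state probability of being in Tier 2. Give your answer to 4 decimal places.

0.2091

Let the stationary distribution be π with π = πP and π_1 + π_2 + π_3 + π_4 = 1.
π_1 = 0.2·π_1 + 0.25·π_2 + 0.35·π_3 + 0.15·π_4
π_2 = 0.2·π_1 + 0.3·π_2 + 0.25·π_3 + 0.35·π_4
π_3 = 0.35·π_1 + 0.3·π_2 + 0.2·π_3 + 0.25·π_4
Solving with the normalization constraint gives π = (0.2443, 0.2723, 0.2743, 0.2091).
So the stationary probability of Tier 2 is 0.2091.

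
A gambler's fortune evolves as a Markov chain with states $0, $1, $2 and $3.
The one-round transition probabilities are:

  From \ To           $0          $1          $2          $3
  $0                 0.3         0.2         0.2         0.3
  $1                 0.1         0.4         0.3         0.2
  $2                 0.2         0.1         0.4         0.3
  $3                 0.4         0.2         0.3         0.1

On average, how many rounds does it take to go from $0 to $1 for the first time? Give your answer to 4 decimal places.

Let t(s) be the expected number of rounds to first reach $1 from state s, with t($1) = 0. Conditioning on the first round:
t($0) = 1 + 0.3·t($0) + 0.2·t($2) + 0.3·t($3)
t($2) = 1 + 0.2·t($0) + 0.4·t($2) + 0.3·t($3)
t($3) = 1 + 0.4·t($0) + 0.3·t($2) + 0.1·t($3)
Solving: t($0) = 5.8182, t($2) = 6.5455, t($3) = 5.8788.
Expected rounds from $0 to $1: 5.8182.

5.8182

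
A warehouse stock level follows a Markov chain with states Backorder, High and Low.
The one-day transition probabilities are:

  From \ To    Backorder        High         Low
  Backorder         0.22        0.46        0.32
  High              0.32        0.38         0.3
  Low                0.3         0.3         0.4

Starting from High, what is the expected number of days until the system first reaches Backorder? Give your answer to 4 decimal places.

Let t(s) be the expected number of days to first reach Backorder from state s, with t(Backorder) = 0. Conditioning on the first day:
t(High) = 1 + 0.38·t(High) + 0.3·t(Low)
t(Low) = 1 + 0.3·t(High) + 0.4·t(Low)
Solving: t(High) = 3.1915, t(Low) = 3.2624.
Expected days from High to Backorder: 3.1915.

3.1915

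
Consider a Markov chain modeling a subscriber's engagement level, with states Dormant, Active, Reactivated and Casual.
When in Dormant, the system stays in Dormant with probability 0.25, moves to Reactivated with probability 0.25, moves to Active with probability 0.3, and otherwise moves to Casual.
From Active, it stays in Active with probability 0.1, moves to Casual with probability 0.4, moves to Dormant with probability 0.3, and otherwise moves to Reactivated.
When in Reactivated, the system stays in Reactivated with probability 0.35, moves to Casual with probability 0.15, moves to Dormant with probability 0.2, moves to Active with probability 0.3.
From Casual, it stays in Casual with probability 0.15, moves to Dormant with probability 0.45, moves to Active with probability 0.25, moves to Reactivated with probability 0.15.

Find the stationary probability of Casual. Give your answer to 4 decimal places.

Let the stationary distribution be π with π = πP and π_1 + π_2 + π_3 + π_4 = 1.
π_1 = 0.25·π_1 + 0.3·π_2 + 0.2·π_3 + 0.45·π_4
π_2 = 0.3·π_1 + 0.1·π_2 + 0.3·π_3 + 0.25·π_4
π_3 = 0.25·π_1 + 0.2·π_2 + 0.35·π_3 + 0.15·π_4
Solving with the normalization constraint gives π = (0.2950, 0.2406, 0.2394, 0.2249).
So the stationary probability of Casual is 0.2249.

0.2249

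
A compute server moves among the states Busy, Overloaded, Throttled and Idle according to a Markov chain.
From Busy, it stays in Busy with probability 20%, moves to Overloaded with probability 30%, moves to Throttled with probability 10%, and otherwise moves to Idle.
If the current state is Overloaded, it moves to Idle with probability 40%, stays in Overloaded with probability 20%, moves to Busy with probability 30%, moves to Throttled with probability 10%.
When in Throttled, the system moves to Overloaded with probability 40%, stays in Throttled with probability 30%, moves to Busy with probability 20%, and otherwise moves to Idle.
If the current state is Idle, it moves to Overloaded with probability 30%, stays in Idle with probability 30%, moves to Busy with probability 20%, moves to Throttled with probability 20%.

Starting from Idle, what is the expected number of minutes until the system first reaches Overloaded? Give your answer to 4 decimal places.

Let t(s) be the expected number of minutes to first reach Overloaded from state s, with t(Overloaded) = 0. Conditioning on the first minute:
t(Busy) = 1 + 0.2·t(Busy) + 0.1·t(Throttled) + 0.4·t(Idle)
t(Throttled) = 1 + 0.2·t(Busy) + 0.3·t(Throttled) + 0.1·t(Idle)
t(Idle) = 1 + 0.2·t(Busy) + 0.2·t(Throttled) + 0.3·t(Idle)
Solving: t(Busy) = 3.1597, t(Throttled) = 2.7778, t(Idle) = 3.1250.
Expected minutes from Idle to Overloaded: 3.1250.

3.1250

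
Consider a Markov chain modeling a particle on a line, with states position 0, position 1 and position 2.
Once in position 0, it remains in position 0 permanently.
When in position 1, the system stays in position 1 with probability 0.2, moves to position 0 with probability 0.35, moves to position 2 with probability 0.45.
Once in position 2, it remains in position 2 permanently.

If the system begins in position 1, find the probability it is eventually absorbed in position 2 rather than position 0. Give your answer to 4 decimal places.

0.5625

Let h(s) be the probability of absorption at position 2 starting from transient state s. Then h(position 2) = 1 and h(position 0) = 0. By first-step analysis:
h(position 1) = 0.35·0 + 0.2·h(position 1) + 0.45·1
Solving: h(position 1) = 0.5625.
Starting from position 1, the probability is 0.5625.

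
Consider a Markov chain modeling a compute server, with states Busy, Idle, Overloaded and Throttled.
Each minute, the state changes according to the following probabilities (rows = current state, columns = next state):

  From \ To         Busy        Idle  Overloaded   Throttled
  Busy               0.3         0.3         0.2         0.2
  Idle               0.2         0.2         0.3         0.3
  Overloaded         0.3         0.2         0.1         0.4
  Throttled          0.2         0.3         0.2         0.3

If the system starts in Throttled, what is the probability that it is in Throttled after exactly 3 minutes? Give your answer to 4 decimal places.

0.2970

Propagate the distribution vector 3 minutes from Throttled.
After 0 minutes: (0.0000, 0.0000, 0.0000, 1.0000)
After 1 minute: (0.2000, 0.3000, 0.2000, 0.3000)
After 2 minutes: (0.2400, 0.2500, 0.2100, 0.3000)
After 3 minutes: (0.2450, 0.2540, 0.2040, 0.2970)
P(in Throttled after 3 minutes) = 0.2970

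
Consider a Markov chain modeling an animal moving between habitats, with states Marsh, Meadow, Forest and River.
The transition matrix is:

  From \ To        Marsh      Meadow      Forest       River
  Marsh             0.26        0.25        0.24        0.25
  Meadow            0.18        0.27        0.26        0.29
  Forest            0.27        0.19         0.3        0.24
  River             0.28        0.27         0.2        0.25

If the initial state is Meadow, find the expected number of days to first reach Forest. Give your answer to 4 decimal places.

4.1791

Let t(s) be the expected number of days to first reach Forest from state s, with t(Forest) = 0. Conditioning on the first day:
t(Marsh) = 1 + 0.26·t(Marsh) + 0.25·t(Meadow) + 0.25·t(River)
t(Meadow) = 1 + 0.18·t(Marsh) + 0.27·t(Meadow) + 0.29·t(River)
t(River) = 1 + 0.28·t(Marsh) + 0.27·t(Meadow) + 0.25·t(River)
Solving: t(Marsh) = 4.2591, t(Meadow) = 4.1791, t(River) = 4.4279.
Expected days from Meadow to Forest: 4.1791.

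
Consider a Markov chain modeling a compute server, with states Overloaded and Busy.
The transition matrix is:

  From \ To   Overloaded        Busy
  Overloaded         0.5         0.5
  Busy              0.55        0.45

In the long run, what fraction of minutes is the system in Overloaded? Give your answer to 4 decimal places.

Let the stationary distribution be π with π = πP and π_1 + π_2 = 1.
π_1 = 0.5·π_1 + 0.55·π_2
Solving with the normalization constraint gives π = (0.5238, 0.4762).
So the stationary probability of Overloaded is 0.5238.

0.5238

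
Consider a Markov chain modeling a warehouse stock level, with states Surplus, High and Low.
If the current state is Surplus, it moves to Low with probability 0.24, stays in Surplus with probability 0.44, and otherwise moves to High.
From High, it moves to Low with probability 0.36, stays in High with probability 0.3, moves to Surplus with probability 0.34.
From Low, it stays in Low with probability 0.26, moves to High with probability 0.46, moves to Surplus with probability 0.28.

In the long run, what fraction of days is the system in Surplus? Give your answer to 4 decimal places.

0.3586

Let the stationary distribution be π with π = πP and π_1 + π_2 + π_3 = 1.
π_1 = 0.44·π_1 + 0.34·π_2 + 0.28·π_3
π_2 = 0.32·π_1 + 0.3·π_2 + 0.46·π_3
Solving with the normalization constraint gives π = (0.3586, 0.3533, 0.2882).
So the stationary probability of Surplus is 0.3586.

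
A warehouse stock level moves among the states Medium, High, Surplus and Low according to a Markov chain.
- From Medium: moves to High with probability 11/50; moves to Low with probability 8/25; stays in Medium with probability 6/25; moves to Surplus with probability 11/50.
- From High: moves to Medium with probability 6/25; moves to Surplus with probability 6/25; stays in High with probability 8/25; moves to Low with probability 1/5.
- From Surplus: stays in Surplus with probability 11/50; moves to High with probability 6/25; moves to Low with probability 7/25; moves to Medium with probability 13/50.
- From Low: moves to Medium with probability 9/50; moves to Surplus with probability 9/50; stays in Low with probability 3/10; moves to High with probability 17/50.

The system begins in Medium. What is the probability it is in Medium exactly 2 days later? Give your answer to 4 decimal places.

Propagate the distribution vector 2 days from Medium.
After 0 days: (1.0000, 0.0000, 0.0000, 0.0000)
After 1 day: (0.2400, 0.2200, 0.2200, 0.3200)
After 2 days: (0.2252, 0.2848, 0.2116, 0.2784)
P(in Medium after 2 days) = 0.2252

0.2252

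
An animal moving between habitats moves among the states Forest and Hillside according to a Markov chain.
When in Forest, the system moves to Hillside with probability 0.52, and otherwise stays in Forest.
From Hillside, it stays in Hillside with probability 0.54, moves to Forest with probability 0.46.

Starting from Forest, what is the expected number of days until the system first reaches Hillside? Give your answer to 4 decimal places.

Let t(s) be the expected number of days to first reach Hillside from state s, with t(Hillside) = 0. Conditioning on the first day:
t(Forest) = 1 + 0.48·t(Forest)
Solving: t(Forest) = 1.9231.
Expected days from Forest to Hillside: 1.9231.

1.9231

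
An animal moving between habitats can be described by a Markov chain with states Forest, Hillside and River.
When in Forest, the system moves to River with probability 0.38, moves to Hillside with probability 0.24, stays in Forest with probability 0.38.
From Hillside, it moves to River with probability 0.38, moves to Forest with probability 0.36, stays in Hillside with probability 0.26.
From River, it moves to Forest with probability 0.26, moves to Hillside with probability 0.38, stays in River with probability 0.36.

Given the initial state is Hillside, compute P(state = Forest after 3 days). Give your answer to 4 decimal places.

Propagate the distribution vector 3 days from Hillside.
After 0 days: (0.0000, 1.0000, 0.0000)
After 1 day: (0.3600, 0.2600, 0.3800)
After 2 days: (0.3292, 0.2984, 0.3724)
After 3 days: (0.3293, 0.2981, 0.3726)
P(in Forest after 3 days) = 0.3293

0.3293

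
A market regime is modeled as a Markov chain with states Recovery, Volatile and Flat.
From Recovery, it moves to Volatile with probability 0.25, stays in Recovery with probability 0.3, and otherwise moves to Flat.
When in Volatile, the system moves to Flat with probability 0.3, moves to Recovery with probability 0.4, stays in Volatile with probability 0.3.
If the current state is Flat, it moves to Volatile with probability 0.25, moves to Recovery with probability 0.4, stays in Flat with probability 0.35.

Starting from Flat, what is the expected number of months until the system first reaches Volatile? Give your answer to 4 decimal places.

Let t(s) be the expected number of months to first reach Volatile from state s, with t(Volatile) = 0. Conditioning on the first month:
t(Recovery) = 1 + 0.3·t(Recovery) + 0.45·t(Flat)
t(Flat) = 1 + 0.4·t(Recovery) + 0.35·t(Flat)
Solving: t(Recovery) = 4.0000, t(Flat) = 4.0000.
Expected months from Flat to Volatile: 4.0000.

4.0000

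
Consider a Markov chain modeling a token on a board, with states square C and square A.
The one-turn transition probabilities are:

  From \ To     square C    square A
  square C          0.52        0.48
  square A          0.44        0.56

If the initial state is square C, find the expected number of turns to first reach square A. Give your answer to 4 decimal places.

Let t(s) be the expected number of turns to first reach square A from state s, with t(square A) = 0. Conditioning on the first turn:
t(square C) = 1 + 0.52·t(square C)
Solving: t(square C) = 2.0833.
Expected turns from square C to square A: 2.0833.

2.0833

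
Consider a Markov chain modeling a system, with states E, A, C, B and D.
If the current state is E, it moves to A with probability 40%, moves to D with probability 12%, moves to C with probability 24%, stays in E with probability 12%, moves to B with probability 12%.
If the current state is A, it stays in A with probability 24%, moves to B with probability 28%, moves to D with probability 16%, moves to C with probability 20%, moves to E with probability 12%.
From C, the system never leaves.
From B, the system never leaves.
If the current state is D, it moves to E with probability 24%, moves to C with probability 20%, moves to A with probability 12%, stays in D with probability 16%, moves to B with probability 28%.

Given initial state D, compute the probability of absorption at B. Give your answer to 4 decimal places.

Let h(s) be the probability of absorption at B starting from transient state s. Then h(B) = 1 and h(C) = 0. By first-step analysis:
h(E) = 0.12·h(E) + 0.4·h(A) + 0.24·0 + 0.12·1 + 0.12·h(D)
h(A) = 0.12·h(E) + 0.24·h(A) + 0.2·0 + 0.28·1 + 0.16·h(D)
h(D) = 0.24·h(E) + 0.12·h(A) + 0.2·0 + 0.28·1 + 0.16·h(D)
Solving: h(E) = 0.4636, h(A) = 0.5564, h(D) = 0.5453.
Starting from D, the probability is 0.5453.

0.5453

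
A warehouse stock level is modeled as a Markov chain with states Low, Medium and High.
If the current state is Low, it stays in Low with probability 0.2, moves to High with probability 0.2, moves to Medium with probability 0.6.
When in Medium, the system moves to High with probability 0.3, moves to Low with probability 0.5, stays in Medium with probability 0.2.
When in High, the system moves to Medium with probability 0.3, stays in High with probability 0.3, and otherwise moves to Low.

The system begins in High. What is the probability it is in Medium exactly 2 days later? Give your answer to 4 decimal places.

0.3900

Sum over the intermediate state after 1 day:
P = P(High→Low)·P(Low→Medium) + P(High→Medium)·P(Medium→Medium) + P(High→High)·P(High→Medium)
  = 0.4×0.6 + 0.3×0.2 + 0.3×0.3
  = 0.2400 + 0.0600 + 0.0900 = 0.3900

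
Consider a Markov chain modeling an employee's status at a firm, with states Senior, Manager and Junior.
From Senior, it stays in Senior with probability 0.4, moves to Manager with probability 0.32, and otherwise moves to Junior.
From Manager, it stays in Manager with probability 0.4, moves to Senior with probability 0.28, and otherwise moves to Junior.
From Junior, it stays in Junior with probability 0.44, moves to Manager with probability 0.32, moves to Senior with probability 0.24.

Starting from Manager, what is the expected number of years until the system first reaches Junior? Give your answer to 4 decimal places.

Let t(s) be the expected number of years to first reach Junior from state s, with t(Junior) = 0. Conditioning on the first year:
t(Senior) = 1 + 0.4·t(Senior) + 0.32·t(Manager)
t(Manager) = 1 + 0.28·t(Senior) + 0.4·t(Manager)
Solving: t(Senior) = 3.4024, t(Manager) = 3.2544.
Expected years from Manager to Junior: 3.2544.

3.2544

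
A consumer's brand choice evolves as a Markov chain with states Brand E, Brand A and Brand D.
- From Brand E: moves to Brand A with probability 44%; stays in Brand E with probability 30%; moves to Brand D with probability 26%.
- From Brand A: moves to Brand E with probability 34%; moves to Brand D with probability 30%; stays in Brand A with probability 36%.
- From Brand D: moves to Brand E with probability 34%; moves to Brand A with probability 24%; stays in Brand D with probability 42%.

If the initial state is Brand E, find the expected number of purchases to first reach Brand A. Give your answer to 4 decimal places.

2.6448

Let t(s) be the expected number of purchases to first reach Brand A from state s, with t(Brand A) = 0. Conditioning on the first purchase:
t(Brand E) = 1 + 0.3·t(Brand E) + 0.26·t(Brand D)
t(Brand D) = 1 + 0.34·t(Brand E) + 0.42·t(Brand D)
Solving: t(Brand E) = 2.6448, t(Brand D) = 3.2746.
Expected purchases from Brand E to Brand A: 2.6448.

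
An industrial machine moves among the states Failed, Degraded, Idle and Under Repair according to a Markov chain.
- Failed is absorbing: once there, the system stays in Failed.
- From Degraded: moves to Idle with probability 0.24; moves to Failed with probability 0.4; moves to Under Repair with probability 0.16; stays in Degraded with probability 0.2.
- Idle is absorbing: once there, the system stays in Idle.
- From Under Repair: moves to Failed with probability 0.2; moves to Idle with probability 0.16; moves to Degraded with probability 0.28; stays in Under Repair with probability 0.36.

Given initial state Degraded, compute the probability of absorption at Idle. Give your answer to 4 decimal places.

0.3836

Let h(s) be the probability of absorption at Idle starting from transient state s. Then h(Idle) = 1 and h(Failed) = 0. By first-step analysis:
h(Degraded) = 0.4·0 + 0.2·h(Degraded) + 0.24·1 + 0.16·h(Under Repair)
h(Under Repair) = 0.2·0 + 0.28·h(Degraded) + 0.16·1 + 0.36·h(Under Repair)
Solving: h(Degraded) = 0.3836, h(Under Repair) = 0.4178.
Starting from Degraded, the probability is 0.3836.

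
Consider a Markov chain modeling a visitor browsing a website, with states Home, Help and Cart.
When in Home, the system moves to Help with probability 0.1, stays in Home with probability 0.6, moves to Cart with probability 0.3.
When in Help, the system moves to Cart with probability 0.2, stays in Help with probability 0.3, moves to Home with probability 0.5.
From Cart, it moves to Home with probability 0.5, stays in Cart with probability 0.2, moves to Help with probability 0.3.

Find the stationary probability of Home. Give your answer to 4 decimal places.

0.5556

Let the stationary distribution be π with π = πP and π_1 + π_2 + π_3 = 1.
π_1 = 0.6·π_1 + 0.5·π_2 + 0.5·π_3
π_2 = 0.1·π_1 + 0.3·π_2 + 0.3·π_3
Solving with the normalization constraint gives π = (0.5556, 0.1889, 0.2556).
So the stationary probability of Home is 0.5556.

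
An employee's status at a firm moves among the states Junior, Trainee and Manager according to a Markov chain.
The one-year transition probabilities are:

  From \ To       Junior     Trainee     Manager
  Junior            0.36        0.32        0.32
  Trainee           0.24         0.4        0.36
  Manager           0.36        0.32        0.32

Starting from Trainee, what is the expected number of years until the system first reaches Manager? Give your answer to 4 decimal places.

2.8646

Let t(s) be the expected number of years to first reach Manager from state s, with t(Manager) = 0. Conditioning on the first year:
t(Junior) = 1 + 0.36·t(Junior) + 0.32·t(Trainee)
t(Trainee) = 1 + 0.24·t(Junior) + 0.4·t(Trainee)
Solving: t(Junior) = 2.9948, t(Trainee) = 2.8646.
Expected years from Trainee to Manager: 2.8646.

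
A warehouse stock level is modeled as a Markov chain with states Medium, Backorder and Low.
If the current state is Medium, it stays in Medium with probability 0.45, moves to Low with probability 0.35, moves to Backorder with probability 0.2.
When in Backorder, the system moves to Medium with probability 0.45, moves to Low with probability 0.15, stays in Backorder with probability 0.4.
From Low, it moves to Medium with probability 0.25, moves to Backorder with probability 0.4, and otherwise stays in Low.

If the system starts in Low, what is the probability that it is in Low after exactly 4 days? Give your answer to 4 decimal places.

0.2852

Propagate the distribution vector 4 days from Low.
After 0 days: (0.0000, 0.0000, 1.0000)
After 1 day: (0.2500, 0.4000, 0.3500)
After 2 days: (0.3800, 0.3500, 0.2700)
After 3 days: (0.3960, 0.3240, 0.2800)
After 4 days: (0.3940, 0.3208, 0.2852)
P(in Low after 4 days) = 0.2852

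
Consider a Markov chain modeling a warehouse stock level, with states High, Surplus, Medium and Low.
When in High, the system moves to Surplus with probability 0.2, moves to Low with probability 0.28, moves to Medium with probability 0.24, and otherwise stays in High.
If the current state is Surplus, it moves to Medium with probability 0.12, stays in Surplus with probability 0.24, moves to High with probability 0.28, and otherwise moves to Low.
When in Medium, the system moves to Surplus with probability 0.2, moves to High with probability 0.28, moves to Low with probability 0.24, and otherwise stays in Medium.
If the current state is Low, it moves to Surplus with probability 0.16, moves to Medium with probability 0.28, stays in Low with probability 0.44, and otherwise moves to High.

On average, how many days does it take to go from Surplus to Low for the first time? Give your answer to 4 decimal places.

Let t(s) be the expected number of days to first reach Low from state s, with t(Low) = 0. Conditioning on the first day:
t(High) = 1 + 0.28·t(High) + 0.2·t(Surplus) + 0.24·t(Medium)
t(Surplus) = 1 + 0.28·t(High) + 0.24·t(Surplus) + 0.12·t(Medium)
t(Medium) = 1 + 0.28·t(High) + 0.2·t(Surplus) + 0.28·t(Medium)
Solving: t(High) = 3.4757, t(Surplus) = 3.1680, t(Medium) = 3.6206.
Expected days from Surplus to Low: 3.1680.

3.1680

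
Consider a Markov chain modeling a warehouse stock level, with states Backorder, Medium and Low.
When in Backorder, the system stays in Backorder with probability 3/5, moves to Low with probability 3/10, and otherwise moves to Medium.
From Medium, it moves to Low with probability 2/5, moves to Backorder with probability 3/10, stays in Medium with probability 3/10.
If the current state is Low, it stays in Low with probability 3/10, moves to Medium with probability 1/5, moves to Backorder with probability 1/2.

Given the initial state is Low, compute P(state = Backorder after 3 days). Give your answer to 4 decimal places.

0.5170

Propagate the distribution vector 3 days from Low.
After 0 days: (0.0000, 0.0000, 1.0000)
After 1 day: (0.5000, 0.2000, 0.3000)
After 2 days: (0.5100, 0.1700, 0.3200)
After 3 days: (0.5170, 0.1660, 0.3170)
P(in Backorder after 3 days) = 0.5170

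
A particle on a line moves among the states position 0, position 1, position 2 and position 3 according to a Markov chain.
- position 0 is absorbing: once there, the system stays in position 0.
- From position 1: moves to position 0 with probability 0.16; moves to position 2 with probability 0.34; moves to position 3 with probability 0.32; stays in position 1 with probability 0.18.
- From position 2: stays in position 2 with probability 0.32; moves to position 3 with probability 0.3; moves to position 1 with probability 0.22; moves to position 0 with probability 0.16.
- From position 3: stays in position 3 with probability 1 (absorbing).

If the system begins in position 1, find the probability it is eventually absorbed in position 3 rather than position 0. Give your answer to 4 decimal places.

Let h(s) be the probability of absorption at position 3 starting from transient state s. Then h(position 3) = 1 and h(position 0) = 0. By first-step analysis:
h(position 1) = 0.16·0 + 0.18·h(position 1) + 0.34·h(position 2) + 0.32·1
h(position 2) = 0.16·0 + 0.22·h(position 1) + 0.32·h(position 2) + 0.3·1
Solving: h(position 1) = 0.6620, h(position 2) = 0.6553.
Starting from position 1, the probability is 0.6620.

0.6620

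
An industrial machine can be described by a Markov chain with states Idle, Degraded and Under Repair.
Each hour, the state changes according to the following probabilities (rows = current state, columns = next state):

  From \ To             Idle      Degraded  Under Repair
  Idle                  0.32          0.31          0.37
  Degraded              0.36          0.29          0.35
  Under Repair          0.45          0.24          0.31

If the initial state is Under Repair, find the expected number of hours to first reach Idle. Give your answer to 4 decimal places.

Let t(s) be the expected number of hours to first reach Idle from state s, with t(Idle) = 0. Conditioning on the first hour:
t(Degraded) = 1 + 0.29·t(Degraded) + 0.35·t(Under Repair)
t(Under Repair) = 1 + 0.24·t(Degraded) + 0.31·t(Under Repair)
Solving: t(Degraded) = 2.5622, t(Under Repair) = 2.3405.
Expected hours from Under Repair to Idle: 2.3405.

2.3405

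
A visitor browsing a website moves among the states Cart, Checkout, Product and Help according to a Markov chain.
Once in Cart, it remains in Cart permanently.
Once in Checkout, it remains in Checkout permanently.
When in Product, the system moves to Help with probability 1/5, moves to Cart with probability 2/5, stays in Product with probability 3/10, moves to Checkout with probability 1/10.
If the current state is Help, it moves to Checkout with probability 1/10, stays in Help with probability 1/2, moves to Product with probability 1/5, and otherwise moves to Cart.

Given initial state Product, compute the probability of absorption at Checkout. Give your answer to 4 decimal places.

Let h(s) be the probability of absorption at Checkout starting from transient state s. Then h(Checkout) = 1 and h(Cart) = 0. By first-step analysis:
h(Product) = 0.4·0 + 0.1·1 + 0.3·h(Product) + 0.2·h(Help)
h(Help) = 0.2·0 + 0.1·1 + 0.2·h(Product) + 0.5·h(Help)
Solving: h(Product) = 0.2258, h(Help) = 0.2903.
Starting from Product, the probability is 0.2258.

0.2258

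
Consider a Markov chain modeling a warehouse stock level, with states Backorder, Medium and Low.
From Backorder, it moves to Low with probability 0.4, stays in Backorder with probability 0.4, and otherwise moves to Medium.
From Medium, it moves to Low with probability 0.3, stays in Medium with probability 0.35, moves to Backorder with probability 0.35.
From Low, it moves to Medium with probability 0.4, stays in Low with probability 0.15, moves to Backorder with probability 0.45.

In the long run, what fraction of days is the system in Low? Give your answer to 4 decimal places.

Let the stationary distribution be π with π = πP and π_1 + π_2 + π_3 = 1.
π_1 = 0.4·π_1 + 0.35·π_2 + 0.45·π_3
π_2 = 0.2·π_1 + 0.35·π_2 + 0.4·π_3
Solving with the normalization constraint gives π = (0.3995, 0.3048, 0.2956).
So the stationary probability of Low is 0.2956.

0.2956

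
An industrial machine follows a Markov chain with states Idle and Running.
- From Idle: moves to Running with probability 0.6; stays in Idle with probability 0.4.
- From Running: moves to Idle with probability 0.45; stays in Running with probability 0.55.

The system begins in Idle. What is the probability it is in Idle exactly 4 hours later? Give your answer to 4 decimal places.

Propagate the distribution vector 4 hours from Idle.
After 0 hours: (1.0000, 0.0000)
After 1 hour: (0.4000, 0.6000)
After 2 hours: (0.4300, 0.5700)
After 3 hours: (0.4285, 0.5715)
After 4 hours: (0.4286, 0.5714)
P(in Idle after 4 hours) = 0.4286

0.4286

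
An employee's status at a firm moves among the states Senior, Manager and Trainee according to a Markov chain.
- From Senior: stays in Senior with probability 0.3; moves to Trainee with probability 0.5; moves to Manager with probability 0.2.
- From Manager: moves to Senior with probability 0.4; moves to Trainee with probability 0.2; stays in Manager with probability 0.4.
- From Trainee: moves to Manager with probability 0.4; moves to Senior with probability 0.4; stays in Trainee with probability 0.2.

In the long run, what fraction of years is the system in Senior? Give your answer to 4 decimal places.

Let the stationary distribution be π with π = πP and π_1 + π_2 + π_3 = 1.
π_1 = 0.3·π_1 + 0.4·π_2 + 0.4·π_3
π_2 = 0.2·π_1 + 0.4·π_2 + 0.4·π_3
Solving with the normalization constraint gives π = (0.3636, 0.3273, 0.3091).
So the stationary probability of Senior is 0.3636.

0.3636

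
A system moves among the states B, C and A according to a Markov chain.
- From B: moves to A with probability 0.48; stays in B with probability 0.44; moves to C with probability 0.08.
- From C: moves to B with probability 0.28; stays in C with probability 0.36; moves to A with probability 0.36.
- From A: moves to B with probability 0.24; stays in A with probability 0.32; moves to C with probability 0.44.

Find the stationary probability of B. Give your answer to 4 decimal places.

Let the stationary distribution be π with π = πP and π_1 + π_2 + π_3 = 1.
π_1 = 0.44·π_1 + 0.28·π_2 + 0.24·π_3
π_2 = 0.08·π_1 + 0.36·π_2 + 0.44·π_3
Solving with the normalization constraint gives π = (0.3151, 0.3024, 0.3825).
So the stationary probability of B is 0.3151.

0.3151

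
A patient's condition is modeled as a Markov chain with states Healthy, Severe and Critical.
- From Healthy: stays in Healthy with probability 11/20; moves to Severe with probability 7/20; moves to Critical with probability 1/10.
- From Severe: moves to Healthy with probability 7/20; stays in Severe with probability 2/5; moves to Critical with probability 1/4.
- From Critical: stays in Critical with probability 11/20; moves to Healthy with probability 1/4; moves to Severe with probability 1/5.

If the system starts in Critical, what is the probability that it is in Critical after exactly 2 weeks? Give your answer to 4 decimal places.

Sum over the intermediate state after 1 week:
P = P(Critical→Healthy)·P(Healthy→Critical) + P(Critical→Severe)·P(Severe→Critical) + P(Critical→Critical)·P(Critical→Critical)
  = 0.25×0.1 + 0.2×0.25 + 0.55×0.55
  = 0.0250 + 0.0500 + 0.3025 = 0.3775

0.3775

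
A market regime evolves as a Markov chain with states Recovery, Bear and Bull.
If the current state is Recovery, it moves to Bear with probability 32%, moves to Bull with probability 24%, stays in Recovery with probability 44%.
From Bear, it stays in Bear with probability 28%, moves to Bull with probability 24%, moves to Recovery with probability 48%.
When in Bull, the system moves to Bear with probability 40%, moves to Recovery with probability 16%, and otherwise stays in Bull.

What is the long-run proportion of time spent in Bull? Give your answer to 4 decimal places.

0.3000

Let the stationary distribution be π with π = πP and π_1 + π_2 + π_3 = 1.
π_1 = 0.44·π_1 + 0.48·π_2 + 0.16·π_3
π_2 = 0.32·π_1 + 0.28·π_2 + 0.4·π_3
Solving with the normalization constraint gives π = (0.3692, 0.3308, 0.3000).
So the stationary probability of Bull is 0.3000.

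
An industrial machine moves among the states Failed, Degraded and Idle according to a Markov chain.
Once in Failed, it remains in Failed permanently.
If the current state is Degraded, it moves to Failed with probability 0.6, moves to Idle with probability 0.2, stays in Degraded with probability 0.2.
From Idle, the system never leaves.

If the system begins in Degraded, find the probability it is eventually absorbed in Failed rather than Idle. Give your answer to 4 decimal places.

0.7500

Let h(s) be the probability of absorption at Failed starting from transient state s. Then h(Failed) = 1 and h(Idle) = 0. By first-step analysis:
h(Degraded) = 0.6·1 + 0.2·h(Degraded) + 0.2·0
Solving: h(Degraded) = 0.7500.
Starting from Degraded, the probability is 0.7500.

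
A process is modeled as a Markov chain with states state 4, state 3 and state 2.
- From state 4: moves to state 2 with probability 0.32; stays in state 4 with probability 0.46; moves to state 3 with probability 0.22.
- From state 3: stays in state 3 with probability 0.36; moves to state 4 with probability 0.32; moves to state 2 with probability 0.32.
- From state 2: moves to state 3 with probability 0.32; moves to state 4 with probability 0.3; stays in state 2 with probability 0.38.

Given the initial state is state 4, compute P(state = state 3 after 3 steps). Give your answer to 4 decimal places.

0.2935

Propagate the distribution vector 3 steps from state 4.
After 0 steps: (1.0000, 0.0000, 0.0000)
After 1 step: (0.4600, 0.2200, 0.3200)
After 2 steps: (0.3780, 0.2828, 0.3392)
After 3 steps: (0.3661, 0.2935, 0.3404)
P(in state 3 after 3 steps) = 0.2935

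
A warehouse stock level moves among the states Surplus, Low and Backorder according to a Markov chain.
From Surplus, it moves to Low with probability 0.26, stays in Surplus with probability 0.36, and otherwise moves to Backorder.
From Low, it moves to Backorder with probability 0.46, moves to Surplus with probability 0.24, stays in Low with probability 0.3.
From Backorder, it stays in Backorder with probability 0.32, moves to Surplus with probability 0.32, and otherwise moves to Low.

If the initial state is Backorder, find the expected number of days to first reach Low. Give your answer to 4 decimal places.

3.0612

Let t(s) be the expected number of days to first reach Low from state s, with t(Low) = 0. Conditioning on the first day:
t(Surplus) = 1 + 0.36·t(Surplus) + 0.38·t(Backorder)
t(Backorder) = 1 + 0.32·t(Surplus) + 0.32·t(Backorder)
Solving: t(Surplus) = 3.3801, t(Backorder) = 3.0612.
Expected days from Backorder to Low: 3.0612.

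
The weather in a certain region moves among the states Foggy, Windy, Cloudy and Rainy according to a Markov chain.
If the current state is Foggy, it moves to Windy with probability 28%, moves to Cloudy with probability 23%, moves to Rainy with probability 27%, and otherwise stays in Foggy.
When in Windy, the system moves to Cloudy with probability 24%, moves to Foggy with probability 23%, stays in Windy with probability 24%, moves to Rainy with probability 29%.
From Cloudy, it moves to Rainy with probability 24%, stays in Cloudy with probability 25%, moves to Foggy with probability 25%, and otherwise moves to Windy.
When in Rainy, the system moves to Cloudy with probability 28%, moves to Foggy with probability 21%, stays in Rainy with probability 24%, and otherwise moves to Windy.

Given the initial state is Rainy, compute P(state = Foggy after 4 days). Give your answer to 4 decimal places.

0.2275

Propagate the distribution vector 4 days from Rainy.
After 0 days: (0.0000, 0.0000, 0.0000, 1.0000)
After 1 day: (0.2100, 0.2700, 0.2800, 0.2400)
After 2 days: (0.2287, 0.2612, 0.2503, 0.2598)
After 3 days: (0.2275, 0.2619, 0.2506, 0.2599)
After 4 days: (0.2275, 0.2619, 0.2506, 0.2599)
P(in Foggy after 4 days) = 0.2275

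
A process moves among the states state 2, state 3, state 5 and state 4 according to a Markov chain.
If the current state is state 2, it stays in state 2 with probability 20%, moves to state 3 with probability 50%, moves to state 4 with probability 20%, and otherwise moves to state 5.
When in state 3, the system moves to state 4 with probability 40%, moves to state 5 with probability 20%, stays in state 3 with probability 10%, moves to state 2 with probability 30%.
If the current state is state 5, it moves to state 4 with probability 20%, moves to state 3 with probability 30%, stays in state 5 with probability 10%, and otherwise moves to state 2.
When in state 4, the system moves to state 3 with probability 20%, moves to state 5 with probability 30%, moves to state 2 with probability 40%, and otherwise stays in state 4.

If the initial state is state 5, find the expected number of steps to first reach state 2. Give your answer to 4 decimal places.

2.6535

Let t(s) be the expected number of steps to first reach state 2 from state s, with t(state 2) = 0. Conditioning on the first step:
t(state 3) = 1 + 0.1·t(state 3) + 0.2·t(state 5) + 0.4·t(state 4)
t(state 5) = 1 + 0.3·t(state 3) + 0.1·t(state 5) + 0.2·t(state 4)
t(state 4) = 1 + 0.2·t(state 3) + 0.3·t(state 5) + 0.1·t(state 4)
Solving: t(state 3) = 2.8713, t(state 5) = 2.6535, t(state 4) = 2.6337.
Expected steps from state 5 to state 2: 2.6535.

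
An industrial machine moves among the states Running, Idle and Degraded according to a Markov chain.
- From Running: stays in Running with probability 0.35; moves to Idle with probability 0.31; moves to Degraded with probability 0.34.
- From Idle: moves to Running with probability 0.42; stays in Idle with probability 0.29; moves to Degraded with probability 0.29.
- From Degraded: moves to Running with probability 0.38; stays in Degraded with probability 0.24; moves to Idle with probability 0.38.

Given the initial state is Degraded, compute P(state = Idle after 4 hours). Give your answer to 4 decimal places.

0.3241

Propagate the distribution vector 4 hours from Degraded.
After 0 hours: (0.0000, 0.0000, 1.0000)
After 1 hour: (0.3800, 0.3800, 0.2400)
After 2 hours: (0.3838, 0.3192, 0.2970)
After 3 hours: (0.3813, 0.3244, 0.2943)
After 4 hours: (0.3815, 0.3241, 0.2943)
P(in Idle after 4 hours) = 0.3241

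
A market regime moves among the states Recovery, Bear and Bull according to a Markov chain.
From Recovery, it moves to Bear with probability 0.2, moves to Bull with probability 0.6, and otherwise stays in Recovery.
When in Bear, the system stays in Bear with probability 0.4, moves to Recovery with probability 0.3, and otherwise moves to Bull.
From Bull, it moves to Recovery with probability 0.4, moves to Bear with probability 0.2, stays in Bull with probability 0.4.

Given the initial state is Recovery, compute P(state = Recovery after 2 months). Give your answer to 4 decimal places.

0.3400

Sum over the intermediate state after 1 month:
P = P(Recovery→Recovery)·P(Recovery→Recovery) + P(Recovery→Bear)·P(Bear→Recovery) + P(Recovery→Bull)·P(Bull→Recovery)
  = 0.2×0.2 + 0.2×0.3 + 0.6×0.4
  = 0.0400 + 0.0600 + 0.2400 = 0.3400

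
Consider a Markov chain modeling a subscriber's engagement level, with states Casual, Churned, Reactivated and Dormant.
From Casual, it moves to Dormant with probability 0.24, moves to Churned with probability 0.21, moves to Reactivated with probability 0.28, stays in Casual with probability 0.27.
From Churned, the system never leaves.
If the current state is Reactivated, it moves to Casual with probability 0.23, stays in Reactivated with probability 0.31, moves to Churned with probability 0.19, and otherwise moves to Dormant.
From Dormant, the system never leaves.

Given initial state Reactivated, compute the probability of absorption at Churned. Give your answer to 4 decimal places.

Let h(s) be the probability of absorption at Churned starting from transient state s. Then h(Churned) = 1 and h(Dormant) = 0. By first-step analysis:
h(Casual) = 0.27·h(Casual) + 0.21·1 + 0.28·h(Reactivated) + 0.24·0
h(Reactivated) = 0.23·h(Casual) + 0.19·1 + 0.31·h(Reactivated) + 0.27·0
Solving: h(Casual) = 0.4509, h(Reactivated) = 0.4257.
Starting from Reactivated, the probability is 0.4257.

0.4257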